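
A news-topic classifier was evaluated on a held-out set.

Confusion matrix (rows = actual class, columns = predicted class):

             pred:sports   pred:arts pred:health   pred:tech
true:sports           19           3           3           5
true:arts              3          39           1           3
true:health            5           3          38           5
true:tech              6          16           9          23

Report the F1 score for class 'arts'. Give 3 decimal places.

0.729

One-vs-rest for 'arts': TP = diagonal; FP = other classes predicted 'arts'; FN = 'arts' predicted as other.
F1 score = 2·TP/(2·TP+FP+FN).
arts: TP=39, FP=3+3+16=22, FN=3+1+3=7 → 78/107 = 0.7290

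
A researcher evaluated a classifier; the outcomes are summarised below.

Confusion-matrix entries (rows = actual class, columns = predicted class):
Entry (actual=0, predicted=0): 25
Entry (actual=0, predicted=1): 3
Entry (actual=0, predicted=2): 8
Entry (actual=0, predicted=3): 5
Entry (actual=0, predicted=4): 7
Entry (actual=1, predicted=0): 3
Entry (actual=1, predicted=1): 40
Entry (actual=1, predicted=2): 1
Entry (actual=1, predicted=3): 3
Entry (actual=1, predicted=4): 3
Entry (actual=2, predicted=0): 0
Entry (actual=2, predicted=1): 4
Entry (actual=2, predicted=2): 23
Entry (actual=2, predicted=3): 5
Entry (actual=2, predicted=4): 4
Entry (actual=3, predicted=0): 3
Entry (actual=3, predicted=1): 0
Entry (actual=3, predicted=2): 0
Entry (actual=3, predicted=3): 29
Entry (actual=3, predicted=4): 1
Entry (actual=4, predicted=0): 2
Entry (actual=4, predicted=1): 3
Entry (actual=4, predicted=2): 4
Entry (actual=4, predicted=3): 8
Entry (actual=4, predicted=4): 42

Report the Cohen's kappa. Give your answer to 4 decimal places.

0.6278

Observed agreement pₒ = trace/N = 159/226 = 0.70354
Expected agreement pₑ = Σ (rowᵢ·colᵢ)/N² = (48·33 + 50·50 + 36·36 + 33·50 + 59·57)/226² = 0.20348
κ = (pₒ − pₑ)/(1 − pₑ) = (0.70354 − 0.20348)/(1 − 0.20348) = 0.6278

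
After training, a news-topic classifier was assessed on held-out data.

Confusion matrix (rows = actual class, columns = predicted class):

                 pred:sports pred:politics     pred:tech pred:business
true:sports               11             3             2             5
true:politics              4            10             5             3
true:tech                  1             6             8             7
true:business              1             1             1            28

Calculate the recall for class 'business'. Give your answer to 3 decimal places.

recall = TP/(TP+FN).
business: TP=28, FN=1+1+1=3 → 28/31 = 0.9032

0.903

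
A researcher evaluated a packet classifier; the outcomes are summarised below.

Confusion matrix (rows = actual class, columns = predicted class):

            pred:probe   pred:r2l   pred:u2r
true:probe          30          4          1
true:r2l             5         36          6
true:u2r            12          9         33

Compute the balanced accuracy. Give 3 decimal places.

0.745

Balanced accuracy = mean of per-class recall.
  probe: recall = 30/35 = 0.8571
  r2l: recall = 36/47 = 0.7660
  u2r: recall = 33/54 = 0.6111
Mean = (0.8571 + 0.7660 + 0.6111) / 3 = 0.745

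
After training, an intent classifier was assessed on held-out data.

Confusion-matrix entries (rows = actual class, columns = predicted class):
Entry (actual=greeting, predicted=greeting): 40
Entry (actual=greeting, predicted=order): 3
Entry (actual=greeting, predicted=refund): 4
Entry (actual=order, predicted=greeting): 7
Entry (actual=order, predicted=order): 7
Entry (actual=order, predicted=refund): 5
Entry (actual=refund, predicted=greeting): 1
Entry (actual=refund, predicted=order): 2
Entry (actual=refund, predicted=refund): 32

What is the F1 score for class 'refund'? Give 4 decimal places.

0.8421

One-vs-rest for 'refund': TP = diagonal; FP = other classes predicted 'refund'; FN = 'refund' predicted as other.
F1 score = 2·TP/(2·TP+FP+FN).
refund: TP=32, FP=4+5=9, FN=1+2=3 → 64/76 = 0.84211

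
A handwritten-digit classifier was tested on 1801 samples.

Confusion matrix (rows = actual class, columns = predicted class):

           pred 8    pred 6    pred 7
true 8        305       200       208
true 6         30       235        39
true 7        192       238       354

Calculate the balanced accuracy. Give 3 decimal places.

0.551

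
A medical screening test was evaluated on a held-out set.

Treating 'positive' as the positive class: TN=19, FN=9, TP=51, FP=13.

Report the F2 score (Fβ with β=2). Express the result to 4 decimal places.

Fβ = (1+β²)·TP / ((1+β²)·TP + β²·FN + FP), with β²=4
= 5·51 / (5·51 + 4·9 + 13) = 0.8388

0.8388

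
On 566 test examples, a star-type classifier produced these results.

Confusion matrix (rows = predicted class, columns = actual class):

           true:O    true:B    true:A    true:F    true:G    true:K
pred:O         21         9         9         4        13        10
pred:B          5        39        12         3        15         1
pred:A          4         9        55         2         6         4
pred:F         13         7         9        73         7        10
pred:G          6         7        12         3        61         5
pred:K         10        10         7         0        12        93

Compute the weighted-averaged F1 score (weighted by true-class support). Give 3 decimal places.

0.601

Per-class F1 score (2·TP/(2·TP+FP+FN)):
  O: TP=21, FP=9+9+4+13+10=45, FN=5+4+13+6+10=38 → 42/125 = 0.3360
  B: TP=39, FP=5+12+3+15+1=36, FN=9+9+7+7+10=42 → 78/156 = 0.5000
  A: TP=55, FP=4+9+2+6+4=25, FN=9+12+9+12+7=49 → 110/184 = 0.5978
  F: TP=73, FP=13+7+9+7+10=46, FN=4+3+2+3+0=12 → 146/204 = 0.7157
  G: TP=61, FP=6+7+12+3+5=33, FN=13+15+6+7+12=53 → 122/208 = 0.5865
  K: TP=93, FP=10+10+7+0+12=39, FN=10+1+4+10+5=30 → 186/255 = 0.7294
Weighted-F1 score = Σ (supportᵢ/N)·F1 scoreᵢ with N=566: (59/566)·0.3360 + (81/566)·0.5000 + (104/566)·0.5978 + (85/566)·0.7157 + (114/566)·0.5865 + (123/566)·0.7294 = 0.601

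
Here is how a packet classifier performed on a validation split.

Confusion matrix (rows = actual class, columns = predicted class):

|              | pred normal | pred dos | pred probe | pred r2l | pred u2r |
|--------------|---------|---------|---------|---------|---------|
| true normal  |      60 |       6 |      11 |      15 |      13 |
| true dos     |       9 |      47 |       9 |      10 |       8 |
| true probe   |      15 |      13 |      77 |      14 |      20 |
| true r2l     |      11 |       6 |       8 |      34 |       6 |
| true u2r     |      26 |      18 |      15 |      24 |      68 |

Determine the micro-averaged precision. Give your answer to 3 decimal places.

0.527

Micro-averaging pools counts across classes: ΣTP=286, ΣFP=257, ΣFN=257.
Micro-precision = TP/(TP+FP) on pooled counts = 0.527 (equals overall accuracy in single-label multiclass).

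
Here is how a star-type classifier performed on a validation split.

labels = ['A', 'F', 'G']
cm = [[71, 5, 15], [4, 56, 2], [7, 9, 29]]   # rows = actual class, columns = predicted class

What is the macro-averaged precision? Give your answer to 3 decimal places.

Per-class precision (TP/(TP+FP)):
  A: TP=71, FP=4+7=11 → 71/82 = 0.8659
  F: TP=56, FP=5+9=14 → 56/70 = 0.8000
  G: TP=29, FP=15+2=17 → 29/46 = 0.6304
Macro-precision = mean = (0.8659 + 0.8000 + 0.6304) / 3 = 0.765

0.765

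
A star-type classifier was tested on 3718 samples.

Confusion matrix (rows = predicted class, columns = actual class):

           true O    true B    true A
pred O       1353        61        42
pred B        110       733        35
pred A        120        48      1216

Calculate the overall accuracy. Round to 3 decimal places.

Accuracy = trace / total = (1353+733+1216=3302) / 3718 = 3302/3718 = 0.888

0.888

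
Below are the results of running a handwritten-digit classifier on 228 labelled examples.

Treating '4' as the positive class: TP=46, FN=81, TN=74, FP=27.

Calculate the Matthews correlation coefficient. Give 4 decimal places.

MCC = (TP·TN − FP·FN) / √((TP+FP)(TP+FN)(TN+FP)(TN+FN))
Numerator = 46·74 − 27·81 = 1217
Denominator = √(73·127·101·155) = √145137505 = 12047.3028
MCC = 1217 / 12047.3028 = 0.1010

0.1010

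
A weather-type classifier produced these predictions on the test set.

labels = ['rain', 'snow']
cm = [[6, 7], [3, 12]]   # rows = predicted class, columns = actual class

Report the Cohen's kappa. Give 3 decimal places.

0.267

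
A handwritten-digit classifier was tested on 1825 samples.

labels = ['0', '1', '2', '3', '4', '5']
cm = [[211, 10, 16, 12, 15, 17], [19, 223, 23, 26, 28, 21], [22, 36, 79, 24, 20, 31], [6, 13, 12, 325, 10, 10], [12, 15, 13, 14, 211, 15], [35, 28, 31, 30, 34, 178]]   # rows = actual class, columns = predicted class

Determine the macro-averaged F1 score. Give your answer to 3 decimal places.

0.649

Per-class F1 score (2·TP/(2·TP+FP+FN)):
  0: TP=211, FP=19+22+6+12+35=94, FN=10+16+12+15+17=70 → 422/586 = 0.7201
  1: TP=223, FP=10+36+13+15+28=102, FN=19+23+26+28+21=117 → 446/665 = 0.6707
  2: TP=79, FP=16+23+12+13+31=95, FN=22+36+24+20+31=133 → 158/386 = 0.4093
  3: TP=325, FP=12+26+24+14+30=106, FN=6+13+12+10+10=51 → 650/807 = 0.8055
  4: TP=211, FP=15+28+20+10+34=107, FN=12+15+13+14+15=69 → 422/598 = 0.7057
  5: TP=178, FP=17+21+31+10+15=94, FN=35+28+31+30+34=158 → 356/608 = 0.5855
Macro-F1 score = mean = (0.7201 + 0.6707 + 0.4093 + 0.8055 + 0.7057 + 0.5855) / 6 = 0.649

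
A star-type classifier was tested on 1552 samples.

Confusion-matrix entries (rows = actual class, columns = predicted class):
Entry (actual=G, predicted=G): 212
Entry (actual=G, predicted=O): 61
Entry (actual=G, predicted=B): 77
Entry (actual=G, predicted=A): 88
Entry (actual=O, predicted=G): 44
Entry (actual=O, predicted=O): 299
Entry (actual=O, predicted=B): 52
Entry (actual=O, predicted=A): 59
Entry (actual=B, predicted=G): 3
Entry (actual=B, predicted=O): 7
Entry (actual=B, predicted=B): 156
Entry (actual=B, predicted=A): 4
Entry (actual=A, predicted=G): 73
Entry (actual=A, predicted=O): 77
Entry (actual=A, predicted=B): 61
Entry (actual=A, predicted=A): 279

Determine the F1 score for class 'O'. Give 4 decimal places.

0.6659

Treat 'O' as positive and all other classes as negative.
F1 score = 2·TP/(2·TP+FP+FN).
O: TP=299, FP=61+7+77=145, FN=44+52+59=155 → 598/898 = 0.66592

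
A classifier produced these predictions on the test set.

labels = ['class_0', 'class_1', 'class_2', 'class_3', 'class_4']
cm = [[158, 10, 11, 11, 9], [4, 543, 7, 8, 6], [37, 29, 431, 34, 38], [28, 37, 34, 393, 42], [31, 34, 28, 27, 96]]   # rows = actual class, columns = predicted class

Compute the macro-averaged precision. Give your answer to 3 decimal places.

0.724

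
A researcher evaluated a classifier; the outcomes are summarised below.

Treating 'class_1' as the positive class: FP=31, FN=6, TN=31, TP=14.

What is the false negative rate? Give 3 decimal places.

0.300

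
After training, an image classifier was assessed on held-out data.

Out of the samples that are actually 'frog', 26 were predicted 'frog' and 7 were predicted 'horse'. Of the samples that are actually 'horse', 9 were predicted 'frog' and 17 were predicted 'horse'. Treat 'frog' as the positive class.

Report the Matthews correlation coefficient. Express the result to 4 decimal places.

0.4464

MCC = (TP·TN − FP·FN) / √((TP+FP)(TP+FN)(TN+FP)(TN+FN))
Numerator = 26·17 − 9·7 = 379
Denominator = √(35·33·26·24) = √720720 = 848.9523
MCC = 379 / 848.9523 = 0.4464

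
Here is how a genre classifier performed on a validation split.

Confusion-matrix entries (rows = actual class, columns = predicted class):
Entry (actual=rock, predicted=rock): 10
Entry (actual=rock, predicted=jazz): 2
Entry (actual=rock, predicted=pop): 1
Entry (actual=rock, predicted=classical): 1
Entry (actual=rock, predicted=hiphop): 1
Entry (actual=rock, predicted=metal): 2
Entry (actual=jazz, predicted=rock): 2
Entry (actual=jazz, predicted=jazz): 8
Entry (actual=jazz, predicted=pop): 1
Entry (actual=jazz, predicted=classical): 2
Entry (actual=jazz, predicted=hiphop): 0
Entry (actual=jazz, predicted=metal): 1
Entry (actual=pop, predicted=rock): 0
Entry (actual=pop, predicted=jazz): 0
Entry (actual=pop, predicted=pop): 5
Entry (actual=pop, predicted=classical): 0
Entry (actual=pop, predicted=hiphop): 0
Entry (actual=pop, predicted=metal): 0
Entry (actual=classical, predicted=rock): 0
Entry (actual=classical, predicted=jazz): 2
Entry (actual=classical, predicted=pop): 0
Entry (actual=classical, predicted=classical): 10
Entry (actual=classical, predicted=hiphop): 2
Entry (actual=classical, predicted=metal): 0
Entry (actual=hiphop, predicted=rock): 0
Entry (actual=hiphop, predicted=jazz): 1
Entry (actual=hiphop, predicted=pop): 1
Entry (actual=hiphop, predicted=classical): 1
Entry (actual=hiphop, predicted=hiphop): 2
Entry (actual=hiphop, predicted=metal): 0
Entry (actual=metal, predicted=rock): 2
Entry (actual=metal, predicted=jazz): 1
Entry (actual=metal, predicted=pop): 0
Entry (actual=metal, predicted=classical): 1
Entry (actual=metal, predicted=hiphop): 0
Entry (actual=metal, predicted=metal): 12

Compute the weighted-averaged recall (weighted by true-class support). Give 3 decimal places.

Per-class recall (TP/(TP+FN)):
  rock: TP=10, FN=2+1+1+1+2=7 → 10/17 = 0.5882
  jazz: TP=8, FN=2+1+2+0+1=6 → 8/14 = 0.5714
  pop: TP=5, FN=0+0+0+0+0=0 → 5/5 = 1.0000
  classical: TP=10, FN=0+2+0+2+0=4 → 10/14 = 0.7143
  hiphop: TP=2, FN=0+1+1+1+0=3 → 2/5 = 0.4000
  metal: TP=12, FN=2+1+0+1+0=4 → 12/16 = 0.7500
Weighted-recall = Σ (supportᵢ/N)·recallᵢ with N=71: (17/71)·0.5882 + (14/71)·0.5714 + (5/71)·1.0000 + (14/71)·0.7143 + (5/71)·0.4000 + (16/71)·0.7500 = 0.662

0.662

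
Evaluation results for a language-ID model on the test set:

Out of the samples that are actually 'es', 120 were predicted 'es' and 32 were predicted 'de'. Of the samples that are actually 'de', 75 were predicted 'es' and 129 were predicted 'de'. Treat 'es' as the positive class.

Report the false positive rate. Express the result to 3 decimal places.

FPR = FP/(FP+TN) = 75/(75+129) = 0.368

0.368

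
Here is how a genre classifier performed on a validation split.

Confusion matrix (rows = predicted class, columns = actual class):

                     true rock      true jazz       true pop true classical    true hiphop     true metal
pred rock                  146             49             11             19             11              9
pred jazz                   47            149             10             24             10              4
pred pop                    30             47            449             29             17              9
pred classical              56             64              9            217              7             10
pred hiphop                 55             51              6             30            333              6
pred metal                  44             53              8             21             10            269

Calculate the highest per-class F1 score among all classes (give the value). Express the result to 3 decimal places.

0.836

Per-class F1 score (2·TP/(2·TP+FP+FN)):
  rock: TP=146, FP=49+11+19+11+9=99, FN=47+30+56+55+44=232 → 292/623 = 0.4687
  jazz: TP=149, FP=47+10+24+10+4=95, FN=49+47+64+51+53=264 → 298/657 = 0.4536
  pop: TP=449, FP=30+47+29+17+9=132, FN=11+10+9+6+8=44 → 898/1074 = 0.8361
  classical: TP=217, FP=56+64+9+7+10=146, FN=19+24+29+30+21=123 → 434/703 = 0.6174
  hiphop: TP=333, FP=55+51+6+30+6=148, FN=11+10+17+7+10=55 → 666/869 = 0.7664
  metal: TP=269, FP=44+53+8+21+10=136, FN=9+4+9+10+6=38 → 538/712 = 0.7556
Highest is class 'pop' with F1 score = 0.836.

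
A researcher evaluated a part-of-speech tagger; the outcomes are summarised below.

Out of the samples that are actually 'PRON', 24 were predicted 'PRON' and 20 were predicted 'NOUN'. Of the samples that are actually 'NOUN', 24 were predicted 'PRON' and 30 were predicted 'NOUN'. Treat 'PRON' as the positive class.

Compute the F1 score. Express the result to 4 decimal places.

Precision = TP/(TP+FP) = 24/48 = 0.5000
Recall = TP/(TP+FN) = 24/44 = 0.5455
F1 = 2·TP/(2·TP+FP+FN) = 48/92 = 0.5217

0.5217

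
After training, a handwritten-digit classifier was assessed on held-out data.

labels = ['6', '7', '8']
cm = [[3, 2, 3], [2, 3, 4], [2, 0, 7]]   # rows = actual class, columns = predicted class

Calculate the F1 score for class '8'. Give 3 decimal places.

F1 score = 2·TP/(2·TP+FP+FN).
8: TP=7, FP=3+4=7, FN=2+0=2 → 14/23 = 0.6087

0.609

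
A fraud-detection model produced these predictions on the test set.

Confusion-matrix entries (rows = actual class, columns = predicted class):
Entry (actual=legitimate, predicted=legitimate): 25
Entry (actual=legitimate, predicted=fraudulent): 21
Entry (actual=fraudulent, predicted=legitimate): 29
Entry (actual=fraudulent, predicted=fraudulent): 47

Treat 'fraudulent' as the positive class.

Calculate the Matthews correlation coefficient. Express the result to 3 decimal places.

0.158

MCC = (TP·TN − FP·FN) / √((TP+FP)(TP+FN)(TN+FP)(TN+FN))
Numerator = 47·25 − 21·29 = 566
Denominator = √(68·76·46·54) = √12837312 = 3582.9195
MCC = 566 / 3582.9195 = 0.158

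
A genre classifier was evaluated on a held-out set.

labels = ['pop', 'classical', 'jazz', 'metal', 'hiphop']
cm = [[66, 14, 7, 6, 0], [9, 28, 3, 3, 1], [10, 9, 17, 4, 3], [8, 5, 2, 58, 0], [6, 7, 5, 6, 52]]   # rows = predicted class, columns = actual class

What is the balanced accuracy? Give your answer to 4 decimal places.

Balanced accuracy = mean of per-class recall.
  pop: recall = 66/99 = 0.66667
  classical: recall = 28/63 = 0.44444
  jazz: recall = 17/34 = 0.50000
  metal: recall = 58/77 = 0.75325
  hiphop: recall = 52/56 = 0.92857
Mean = (0.66667 + 0.44444 + 0.50000 + 0.75325 + 0.92857) / 5 = 0.6586

0.6586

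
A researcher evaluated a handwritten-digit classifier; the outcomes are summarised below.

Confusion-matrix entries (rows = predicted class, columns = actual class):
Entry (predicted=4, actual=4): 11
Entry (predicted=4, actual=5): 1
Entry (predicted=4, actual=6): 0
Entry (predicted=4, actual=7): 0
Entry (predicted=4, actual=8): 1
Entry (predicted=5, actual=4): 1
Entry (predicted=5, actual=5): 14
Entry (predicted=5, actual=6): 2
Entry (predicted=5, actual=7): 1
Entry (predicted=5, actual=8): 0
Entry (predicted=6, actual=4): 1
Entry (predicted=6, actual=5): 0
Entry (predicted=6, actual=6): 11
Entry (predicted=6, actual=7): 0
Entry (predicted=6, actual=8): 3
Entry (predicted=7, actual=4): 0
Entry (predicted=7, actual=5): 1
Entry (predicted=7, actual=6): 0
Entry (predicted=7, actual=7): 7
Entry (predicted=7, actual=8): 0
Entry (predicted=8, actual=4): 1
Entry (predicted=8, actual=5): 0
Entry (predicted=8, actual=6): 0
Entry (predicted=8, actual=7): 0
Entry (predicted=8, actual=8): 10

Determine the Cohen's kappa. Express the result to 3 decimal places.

Observed agreement pₒ = trace/N = 53/65 = 0.8154
Expected agreement pₑ = Σ (rowᵢ·colᵢ)/N² = (14·13 + 16·18 + 13·15 + 8·8 + 14·11)/65² = 0.2090
κ = (pₒ − pₑ)/(1 − pₑ) = (0.8154 − 0.2090)/(1 − 0.2090) = 0.767

0.767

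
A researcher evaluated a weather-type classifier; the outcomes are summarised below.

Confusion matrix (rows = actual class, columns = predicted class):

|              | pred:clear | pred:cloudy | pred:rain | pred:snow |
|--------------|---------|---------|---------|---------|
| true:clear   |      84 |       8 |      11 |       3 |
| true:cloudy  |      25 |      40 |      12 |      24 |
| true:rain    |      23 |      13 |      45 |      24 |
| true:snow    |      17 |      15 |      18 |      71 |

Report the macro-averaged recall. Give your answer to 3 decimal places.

Per-class recall (TP/(TP+FN)):
  clear: TP=84, FN=8+11+3=22 → 84/106 = 0.7925
  cloudy: TP=40, FN=25+12+24=61 → 40/101 = 0.3960
  rain: TP=45, FN=23+13+24=60 → 45/105 = 0.4286
  snow: TP=71, FN=17+15+18=50 → 71/121 = 0.5868
Macro-recall = mean = (0.7925 + 0.3960 + 0.4286 + 0.5868) / 4 = 0.551

0.551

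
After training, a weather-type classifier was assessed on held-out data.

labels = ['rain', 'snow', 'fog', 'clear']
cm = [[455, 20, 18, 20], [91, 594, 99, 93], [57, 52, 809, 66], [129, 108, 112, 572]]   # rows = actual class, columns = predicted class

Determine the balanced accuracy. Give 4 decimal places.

0.7519

Balanced accuracy = mean of per-class recall.
  rain: recall = 455/513 = 0.88694
  snow: recall = 594/877 = 0.67731
  fog: recall = 809/984 = 0.82215
  clear: recall = 572/921 = 0.62106
Mean = (0.88694 + 0.67731 + 0.82215 + 0.62106) / 4 = 0.7519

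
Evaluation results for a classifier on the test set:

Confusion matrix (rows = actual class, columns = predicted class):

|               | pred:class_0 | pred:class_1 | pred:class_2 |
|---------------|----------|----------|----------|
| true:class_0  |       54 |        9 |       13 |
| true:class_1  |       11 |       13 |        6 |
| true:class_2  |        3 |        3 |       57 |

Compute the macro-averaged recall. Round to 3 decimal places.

Per-class recall (TP/(TP+FN)):
  class_0: TP=54, FN=9+13=22 → 54/76 = 0.7105
  class_1: TP=13, FN=11+6=17 → 13/30 = 0.4333
  class_2: TP=57, FN=3+3=6 → 57/63 = 0.9048
Macro-recall = mean = (0.7105 + 0.4333 + 0.9048) / 3 = 0.683

0.683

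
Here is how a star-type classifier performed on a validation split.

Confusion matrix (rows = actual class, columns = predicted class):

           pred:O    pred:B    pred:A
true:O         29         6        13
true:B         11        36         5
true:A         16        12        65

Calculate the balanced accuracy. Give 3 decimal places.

0.665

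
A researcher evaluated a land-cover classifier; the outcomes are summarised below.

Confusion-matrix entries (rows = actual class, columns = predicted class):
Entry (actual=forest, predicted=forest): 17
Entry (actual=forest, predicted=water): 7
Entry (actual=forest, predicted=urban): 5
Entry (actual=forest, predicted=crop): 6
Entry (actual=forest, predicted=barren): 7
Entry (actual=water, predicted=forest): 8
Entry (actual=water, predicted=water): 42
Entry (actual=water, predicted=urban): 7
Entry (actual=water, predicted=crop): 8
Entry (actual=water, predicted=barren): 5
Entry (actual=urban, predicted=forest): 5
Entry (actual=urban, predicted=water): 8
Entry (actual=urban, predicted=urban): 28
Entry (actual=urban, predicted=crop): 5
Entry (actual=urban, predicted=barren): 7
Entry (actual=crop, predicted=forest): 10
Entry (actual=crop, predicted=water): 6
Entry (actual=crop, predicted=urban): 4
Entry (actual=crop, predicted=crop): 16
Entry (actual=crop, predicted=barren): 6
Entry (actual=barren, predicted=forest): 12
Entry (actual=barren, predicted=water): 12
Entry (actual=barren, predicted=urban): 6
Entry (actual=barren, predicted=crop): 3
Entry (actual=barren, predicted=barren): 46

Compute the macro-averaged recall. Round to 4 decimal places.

0.4993

Per-class recall (TP/(TP+FN)):
  forest: TP=17, FN=7+5+6+7=25 → 17/42 = 0.40476
  water: TP=42, FN=8+7+8+5=28 → 42/70 = 0.60000
  urban: TP=28, FN=5+8+5+7=25 → 28/53 = 0.52830
  crop: TP=16, FN=10+6+4+6=26 → 16/42 = 0.38095
  barren: TP=46, FN=12+12+6+3=33 → 46/79 = 0.58228
Macro-recall = mean = (0.40476 + 0.60000 + 0.52830 + 0.38095 + 0.58228) / 5 = 0.4993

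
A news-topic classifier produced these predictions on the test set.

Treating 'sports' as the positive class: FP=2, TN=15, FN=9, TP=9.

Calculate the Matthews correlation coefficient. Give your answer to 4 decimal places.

0.4116

MCC = (TP·TN − FP·FN) / √((TP+FP)(TP+FN)(TN+FP)(TN+FN))
Numerator = 9·15 − 2·9 = 117
Denominator = √(11·18·17·24) = √80784 = 284.2253
MCC = 117 / 284.2253 = 0.4116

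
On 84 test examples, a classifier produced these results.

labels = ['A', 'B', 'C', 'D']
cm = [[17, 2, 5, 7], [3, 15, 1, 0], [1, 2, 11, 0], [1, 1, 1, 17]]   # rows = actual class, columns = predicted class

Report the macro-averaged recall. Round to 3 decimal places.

0.743

Per-class recall (TP/(TP+FN)):
  A: TP=17, FN=2+5+7=14 → 17/31 = 0.5484
  B: TP=15, FN=3+1+0=4 → 15/19 = 0.7895
  C: TP=11, FN=1+2+0=3 → 11/14 = 0.7857
  D: TP=17, FN=1+1+1=3 → 17/20 = 0.8500
Macro-recall = mean = (0.5484 + 0.7895 + 0.7857 + 0.8500) / 4 = 0.743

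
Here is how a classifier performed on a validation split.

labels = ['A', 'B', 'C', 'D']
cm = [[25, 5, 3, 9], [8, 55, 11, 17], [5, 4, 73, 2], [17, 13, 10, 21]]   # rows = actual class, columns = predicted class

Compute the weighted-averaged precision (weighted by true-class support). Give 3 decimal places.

Per-class precision (TP/(TP+FP)):
  A: TP=25, FP=8+5+17=30 → 25/55 = 0.4545
  B: TP=55, FP=5+4+13=22 → 55/77 = 0.7143
  C: TP=73, FP=3+11+10=24 → 73/97 = 0.7526
  D: TP=21, FP=9+17+2=28 → 21/49 = 0.4286
Weighted-precision = Σ (supportᵢ/N)·precisionᵢ with N=278: (42/278)·0.4545 + (91/278)·0.7143 + (84/278)·0.7526 + (61/278)·0.4286 = 0.624

0.624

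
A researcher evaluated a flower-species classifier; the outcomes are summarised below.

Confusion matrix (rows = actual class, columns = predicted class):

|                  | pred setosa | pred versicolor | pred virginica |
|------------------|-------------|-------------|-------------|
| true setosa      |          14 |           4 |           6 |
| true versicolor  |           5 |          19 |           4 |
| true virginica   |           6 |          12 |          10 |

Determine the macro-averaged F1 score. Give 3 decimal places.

Per-class F1 score (2·TP/(2·TP+FP+FN)):
  setosa: TP=14, FP=5+6=11, FN=4+6=10 → 28/49 = 0.5714
  versicolor: TP=19, FP=4+12=16, FN=5+4=9 → 38/63 = 0.6032
  virginica: TP=10, FP=6+4=10, FN=6+12=18 → 20/48 = 0.4167
Macro-F1 score = mean = (0.5714 + 0.6032 + 0.4167) / 3 = 0.530

0.530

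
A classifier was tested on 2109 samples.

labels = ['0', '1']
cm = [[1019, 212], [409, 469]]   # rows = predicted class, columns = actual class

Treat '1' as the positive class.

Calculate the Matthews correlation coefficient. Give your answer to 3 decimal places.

MCC = (TP·TN − FP·FN) / √((TP+FP)(TP+FN)(TN+FP)(TN+FN))
Numerator = 469·1019 − 409·212 = 391203
Denominator = √(878·681·1428·1231) = √1051060918824 = 1025212.6213
MCC = 391203 / 1025212.6213 = 0.382

0.382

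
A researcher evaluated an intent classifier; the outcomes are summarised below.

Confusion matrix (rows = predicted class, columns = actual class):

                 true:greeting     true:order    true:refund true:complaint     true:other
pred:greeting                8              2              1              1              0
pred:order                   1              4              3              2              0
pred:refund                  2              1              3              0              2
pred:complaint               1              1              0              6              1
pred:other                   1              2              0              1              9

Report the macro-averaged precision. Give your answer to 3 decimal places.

0.560

Per-class precision (TP/(TP+FP)):
  greeting: TP=8, FP=2+1+1+0=4 → 8/12 = 0.6667
  order: TP=4, FP=1+3+2+0=6 → 4/10 = 0.4000
  refund: TP=3, FP=2+1+0+2=5 → 3/8 = 0.3750
  complaint: TP=6, FP=1+1+0+1=3 → 6/9 = 0.6667
  other: TP=9, FP=1+2+0+1=4 → 9/13 = 0.6923
Macro-precision = mean = (0.6667 + 0.4000 + 0.3750 + 0.6667 + 0.6923) / 5 = 0.560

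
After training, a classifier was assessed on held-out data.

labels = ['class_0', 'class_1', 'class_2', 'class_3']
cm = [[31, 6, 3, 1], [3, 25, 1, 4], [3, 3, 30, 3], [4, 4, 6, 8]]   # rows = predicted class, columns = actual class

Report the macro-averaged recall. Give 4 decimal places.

0.6660

Per-class recall (TP/(TP+FN)):
  class_0: TP=31, FN=3+3+4=10 → 31/41 = 0.75610
  class_1: TP=25, FN=6+3+4=13 → 25/38 = 0.65789
  class_2: TP=30, FN=3+1+6=10 → 30/40 = 0.75000
  class_3: TP=8, FN=1+4+3=8 → 8/16 = 0.50000
Macro-recall = mean = (0.75610 + 0.65789 + 0.75000 + 0.50000) / 4 = 0.6660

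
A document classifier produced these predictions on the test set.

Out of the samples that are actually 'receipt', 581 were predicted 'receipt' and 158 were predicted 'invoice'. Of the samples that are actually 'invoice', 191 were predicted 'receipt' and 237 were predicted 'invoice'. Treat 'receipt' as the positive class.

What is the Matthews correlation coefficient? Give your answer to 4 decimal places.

MCC = (TP·TN − FP·FN) / √((TP+FP)(TP+FN)(TN+FP)(TN+FN))
Numerator = 581·237 − 191·158 = 107519
Denominator = √(772·739·428·395) = √96450082480 = 310564.1359
MCC = 107519 / 310564.1359 = 0.3462

0.3462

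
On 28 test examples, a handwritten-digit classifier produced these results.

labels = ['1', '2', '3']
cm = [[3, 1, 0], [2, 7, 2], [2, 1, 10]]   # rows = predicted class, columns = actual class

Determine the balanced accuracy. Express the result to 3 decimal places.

0.680

Balanced accuracy = mean of per-class recall.
  1: recall = 3/7 = 0.4286
  2: recall = 7/9 = 0.7778
  3: recall = 10/12 = 0.8333
Mean = (0.4286 + 0.7778 + 0.8333) / 3 = 0.680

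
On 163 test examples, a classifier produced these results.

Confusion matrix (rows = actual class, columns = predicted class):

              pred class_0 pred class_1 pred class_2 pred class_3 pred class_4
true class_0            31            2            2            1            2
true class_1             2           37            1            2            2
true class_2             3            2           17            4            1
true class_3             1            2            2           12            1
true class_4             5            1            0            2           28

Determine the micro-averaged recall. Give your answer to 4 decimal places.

Micro-averaging pools counts across classes: ΣTP=125, ΣFP=38, ΣFN=38.
Micro-recall = TP/(TP+FN) on pooled counts = 0.7669 (equals overall accuracy in single-label multiclass).

0.7669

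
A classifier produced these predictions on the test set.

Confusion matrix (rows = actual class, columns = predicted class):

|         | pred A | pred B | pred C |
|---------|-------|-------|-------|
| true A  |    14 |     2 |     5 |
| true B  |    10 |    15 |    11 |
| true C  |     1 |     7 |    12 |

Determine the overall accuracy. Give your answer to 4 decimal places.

Accuracy = trace / total = (14+15+12=41) / 77 = 41/77 = 0.5325

0.5325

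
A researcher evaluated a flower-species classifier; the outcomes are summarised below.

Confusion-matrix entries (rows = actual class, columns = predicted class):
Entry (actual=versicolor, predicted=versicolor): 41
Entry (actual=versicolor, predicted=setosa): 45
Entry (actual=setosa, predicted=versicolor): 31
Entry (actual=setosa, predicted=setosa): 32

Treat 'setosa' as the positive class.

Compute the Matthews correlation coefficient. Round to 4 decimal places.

MCC = (TP·TN − FP·FN) / √((TP+FP)(TP+FN)(TN+FP)(TN+FN))
Numerator = 32·41 − 45·31 = -83
Denominator = √(77·63·86·72) = √30037392 = 5480.6379
MCC = -83 / 5480.6379 = -0.0151

-0.0151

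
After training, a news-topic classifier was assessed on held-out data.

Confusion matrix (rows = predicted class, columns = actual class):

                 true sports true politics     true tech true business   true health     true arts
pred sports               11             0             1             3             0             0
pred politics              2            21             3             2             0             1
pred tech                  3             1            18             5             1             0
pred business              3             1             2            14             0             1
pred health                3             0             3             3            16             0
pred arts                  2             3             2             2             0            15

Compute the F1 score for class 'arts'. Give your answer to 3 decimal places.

F1 score = 2·TP/(2·TP+FP+FN).
arts: TP=15, FP=2+3+2+2+0=9, FN=0+1+0+1+0=2 → 30/41 = 0.7317

0.732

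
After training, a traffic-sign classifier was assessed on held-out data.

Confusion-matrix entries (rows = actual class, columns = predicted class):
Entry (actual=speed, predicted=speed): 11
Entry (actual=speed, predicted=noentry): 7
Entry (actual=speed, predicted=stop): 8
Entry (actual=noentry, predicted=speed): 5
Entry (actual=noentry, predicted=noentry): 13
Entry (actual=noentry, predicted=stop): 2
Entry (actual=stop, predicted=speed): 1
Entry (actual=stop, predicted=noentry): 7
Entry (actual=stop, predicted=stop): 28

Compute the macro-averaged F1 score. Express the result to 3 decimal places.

Per-class F1 score (2·TP/(2·TP+FP+FN)):
  speed: TP=11, FP=5+1=6, FN=7+8=15 → 22/43 = 0.5116
  noentry: TP=13, FP=7+7=14, FN=5+2=7 → 26/47 = 0.5532
  stop: TP=28, FP=8+2=10, FN=1+7=8 → 56/74 = 0.7568
Macro-F1 score = mean = (0.5116 + 0.5532 + 0.7568) / 3 = 0.607

0.607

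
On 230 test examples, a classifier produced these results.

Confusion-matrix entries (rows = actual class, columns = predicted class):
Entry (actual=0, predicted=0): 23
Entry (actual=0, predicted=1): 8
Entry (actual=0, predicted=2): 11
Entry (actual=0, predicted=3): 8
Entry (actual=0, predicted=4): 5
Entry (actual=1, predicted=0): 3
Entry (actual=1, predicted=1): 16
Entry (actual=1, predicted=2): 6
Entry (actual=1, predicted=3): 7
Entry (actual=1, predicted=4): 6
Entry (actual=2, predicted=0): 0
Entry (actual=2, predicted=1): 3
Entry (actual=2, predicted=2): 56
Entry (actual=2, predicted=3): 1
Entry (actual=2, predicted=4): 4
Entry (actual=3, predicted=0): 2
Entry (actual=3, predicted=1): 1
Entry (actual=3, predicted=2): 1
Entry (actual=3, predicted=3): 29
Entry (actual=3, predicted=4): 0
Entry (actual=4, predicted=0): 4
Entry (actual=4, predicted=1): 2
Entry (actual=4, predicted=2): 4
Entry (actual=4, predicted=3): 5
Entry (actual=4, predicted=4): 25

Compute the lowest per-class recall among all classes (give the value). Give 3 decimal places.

0.418

Per-class recall (TP/(TP+FN)):
  0: TP=23, FN=8+11+8+5=32 → 23/55 = 0.4182
  1: TP=16, FN=3+6+7+6=22 → 16/38 = 0.4211
  2: TP=56, FN=0+3+1+4=8 → 56/64 = 0.8750
  3: TP=29, FN=2+1+1+0=4 → 29/33 = 0.8788
  4: TP=25, FN=4+2+4+5=15 → 25/40 = 0.6250
Lowest is class '0' with recall = 0.418.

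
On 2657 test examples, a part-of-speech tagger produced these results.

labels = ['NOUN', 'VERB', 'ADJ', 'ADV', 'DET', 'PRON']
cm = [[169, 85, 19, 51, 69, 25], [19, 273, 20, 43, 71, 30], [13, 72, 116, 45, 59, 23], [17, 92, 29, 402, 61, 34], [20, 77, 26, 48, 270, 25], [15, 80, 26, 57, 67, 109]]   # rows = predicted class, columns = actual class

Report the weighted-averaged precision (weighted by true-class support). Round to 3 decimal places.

Per-class precision (TP/(TP+FP)):
  NOUN: TP=169, FP=85+19+51+69+25=249 → 169/418 = 0.4043
  VERB: TP=273, FP=19+20+43+71+30=183 → 273/456 = 0.5987
  ADJ: TP=116, FP=13+72+45+59+23=212 → 116/328 = 0.3537
  ADV: TP=402, FP=17+92+29+61+34=233 → 402/635 = 0.6331
  DET: TP=270, FP=20+77+26+48+25=196 → 270/466 = 0.5794
  PRON: TP=109, FP=15+80+26+57+67=245 → 109/354 = 0.3079
Weighted-precision = Σ (supportᵢ/N)·precisionᵢ with N=2657: (253/2657)·0.4043 + (679/2657)·0.5987 + (236/2657)·0.3537 + (646/2657)·0.6331 + (597/2657)·0.5794 + (246/2657)·0.3079 = 0.536

0.536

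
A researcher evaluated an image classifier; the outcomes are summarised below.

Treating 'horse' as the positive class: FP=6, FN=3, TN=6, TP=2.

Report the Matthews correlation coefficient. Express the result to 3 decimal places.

-0.091

MCC = (TP·TN − FP·FN) / √((TP+FP)(TP+FN)(TN+FP)(TN+FN))
Numerator = 2·6 − 6·3 = -6
Denominator = √(8·5·12·9) = √4320 = 65.7267
MCC = -6 / 65.7267 = -0.091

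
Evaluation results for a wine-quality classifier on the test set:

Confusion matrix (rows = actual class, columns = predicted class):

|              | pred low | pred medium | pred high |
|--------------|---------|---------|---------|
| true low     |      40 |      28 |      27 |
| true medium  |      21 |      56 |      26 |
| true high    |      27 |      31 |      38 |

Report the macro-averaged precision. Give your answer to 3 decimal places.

0.453

Per-class precision (TP/(TP+FP)):
  low: TP=40, FP=21+27=48 → 40/88 = 0.4545
  medium: TP=56, FP=28+31=59 → 56/115 = 0.4870
  high: TP=38, FP=27+26=53 → 38/91 = 0.4176
Macro-precision = mean = (0.4545 + 0.4870 + 0.4176) / 3 = 0.453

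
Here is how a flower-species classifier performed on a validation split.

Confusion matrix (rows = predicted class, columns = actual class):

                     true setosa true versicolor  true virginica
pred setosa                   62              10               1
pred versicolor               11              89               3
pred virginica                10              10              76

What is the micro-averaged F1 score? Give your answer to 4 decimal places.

Micro-averaging pools counts across classes: ΣTP=227, ΣFP=45, ΣFN=45.
Micro-F1 score = 2·TP/(2·TP+FP+FN) on pooled counts = 0.8346 (equals overall accuracy in single-label multiclass).

0.8346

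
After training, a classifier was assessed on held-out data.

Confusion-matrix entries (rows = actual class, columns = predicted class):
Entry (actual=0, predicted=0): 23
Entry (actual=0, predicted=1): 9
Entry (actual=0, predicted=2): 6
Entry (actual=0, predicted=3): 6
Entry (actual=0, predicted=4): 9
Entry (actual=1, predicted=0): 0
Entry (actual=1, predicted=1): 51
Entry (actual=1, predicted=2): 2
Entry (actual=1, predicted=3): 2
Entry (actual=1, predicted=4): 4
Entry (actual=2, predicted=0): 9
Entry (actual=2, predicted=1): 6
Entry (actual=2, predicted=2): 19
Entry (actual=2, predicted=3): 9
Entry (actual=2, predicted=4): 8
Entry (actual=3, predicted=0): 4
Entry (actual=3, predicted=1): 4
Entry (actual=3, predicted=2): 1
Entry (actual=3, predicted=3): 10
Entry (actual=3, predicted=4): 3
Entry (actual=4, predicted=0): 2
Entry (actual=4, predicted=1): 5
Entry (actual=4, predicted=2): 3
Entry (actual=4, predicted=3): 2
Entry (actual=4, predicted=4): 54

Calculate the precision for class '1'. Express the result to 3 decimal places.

0.680

Treat '1' as positive and all other classes as negative.
precision = TP/(TP+FP).
1: TP=51, FP=9+6+4+5=24 → 51/75 = 0.6800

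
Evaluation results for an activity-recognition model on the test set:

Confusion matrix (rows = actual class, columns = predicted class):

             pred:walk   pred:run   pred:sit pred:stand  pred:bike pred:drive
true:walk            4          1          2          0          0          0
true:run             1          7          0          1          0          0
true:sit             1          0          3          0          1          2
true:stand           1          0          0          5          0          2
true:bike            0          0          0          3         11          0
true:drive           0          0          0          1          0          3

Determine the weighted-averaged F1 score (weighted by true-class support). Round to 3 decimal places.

0.681

Per-class F1 score (2·TP/(2·TP+FP+FN)):
  walk: TP=4, FP=1+1+1+0+0=3, FN=1+2+0+0+0=3 → 8/14 = 0.5714
  run: TP=7, FP=1+0+0+0+0=1, FN=1+0+1+0+0=2 → 14/17 = 0.8235
  sit: TP=3, FP=2+0+0+0+0=2, FN=1+0+0+1+2=4 → 6/12 = 0.5000
  stand: TP=5, FP=0+1+0+3+1=5, FN=1+0+0+0+2=3 → 10/18 = 0.5556
  bike: TP=11, FP=0+0+1+0+0=1, FN=0+0+0+3+0=3 → 22/26 = 0.8462
  drive: TP=3, FP=0+0+2+2+0=4, FN=0+0+0+1+0=1 → 6/11 = 0.5455
Weighted-F1 score = Σ (supportᵢ/N)·F1 scoreᵢ with N=49: (7/49)·0.5714 + (9/49)·0.8235 + (7/49)·0.5000 + (8/49)·0.5556 + (14/49)·0.8462 + (4/49)·0.5455 = 0.681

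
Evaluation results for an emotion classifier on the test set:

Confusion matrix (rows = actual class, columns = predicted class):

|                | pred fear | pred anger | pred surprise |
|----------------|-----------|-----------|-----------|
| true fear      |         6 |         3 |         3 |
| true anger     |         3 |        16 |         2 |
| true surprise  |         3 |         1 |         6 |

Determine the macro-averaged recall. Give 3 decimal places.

Per-class recall (TP/(TP+FN)):
  fear: TP=6, FN=3+3=6 → 6/12 = 0.5000
  anger: TP=16, FN=3+2=5 → 16/21 = 0.7619
  surprise: TP=6, FN=3+1=4 → 6/10 = 0.6000
Macro-recall = mean = (0.5000 + 0.7619 + 0.6000) / 3 = 0.621

0.621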